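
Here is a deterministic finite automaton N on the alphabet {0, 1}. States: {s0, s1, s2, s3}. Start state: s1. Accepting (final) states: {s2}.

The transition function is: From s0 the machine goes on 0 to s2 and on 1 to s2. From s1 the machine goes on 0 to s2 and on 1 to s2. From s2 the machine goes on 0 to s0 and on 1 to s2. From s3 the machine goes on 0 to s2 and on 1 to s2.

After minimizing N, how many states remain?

2

First remove the unreachable states {s3}; 3 states remain.
P0 = {s2} | {s0,s1}.
Stable partition: {s2} | {s0,s1} — 2 equivalence classes.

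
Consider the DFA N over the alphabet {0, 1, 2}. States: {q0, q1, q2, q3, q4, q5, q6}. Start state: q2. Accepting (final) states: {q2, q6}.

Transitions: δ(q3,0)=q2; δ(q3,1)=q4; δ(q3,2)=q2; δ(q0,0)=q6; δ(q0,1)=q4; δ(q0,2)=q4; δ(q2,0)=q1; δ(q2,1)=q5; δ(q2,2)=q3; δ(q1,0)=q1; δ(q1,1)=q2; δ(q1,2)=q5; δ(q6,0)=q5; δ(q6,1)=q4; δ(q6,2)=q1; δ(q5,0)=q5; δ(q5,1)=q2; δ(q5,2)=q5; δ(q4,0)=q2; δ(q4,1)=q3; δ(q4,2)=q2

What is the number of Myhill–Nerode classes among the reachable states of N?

First remove the unreachable states {q0,q6}; 5 states remain.
Initial partition by acceptance: {q2} | {q1,q3,q4,q5}.
Refine {q1,q3,q4,q5} on symbol 0: members go to different blocks, giving {q1,q5} and {q3,q4}.
Stable partition: {q2} | {q1,q5} | {q3,q4} — 3 equivalence classes.

3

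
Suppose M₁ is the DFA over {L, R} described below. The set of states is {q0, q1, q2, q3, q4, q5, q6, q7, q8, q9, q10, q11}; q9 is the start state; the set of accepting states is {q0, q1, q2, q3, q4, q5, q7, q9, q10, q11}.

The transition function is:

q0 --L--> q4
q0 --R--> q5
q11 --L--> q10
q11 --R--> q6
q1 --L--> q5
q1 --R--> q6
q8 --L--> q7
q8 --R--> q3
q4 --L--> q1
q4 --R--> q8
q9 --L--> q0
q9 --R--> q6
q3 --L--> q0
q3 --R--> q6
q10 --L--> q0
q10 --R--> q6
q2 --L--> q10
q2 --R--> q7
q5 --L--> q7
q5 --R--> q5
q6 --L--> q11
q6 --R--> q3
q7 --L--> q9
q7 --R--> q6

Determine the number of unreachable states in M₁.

1

BFS from q9 reaches {q0, q1, q3, q4, q5, q6, q7, q8, q9, q10, q11}; the 1 state(s) q2 are never visited.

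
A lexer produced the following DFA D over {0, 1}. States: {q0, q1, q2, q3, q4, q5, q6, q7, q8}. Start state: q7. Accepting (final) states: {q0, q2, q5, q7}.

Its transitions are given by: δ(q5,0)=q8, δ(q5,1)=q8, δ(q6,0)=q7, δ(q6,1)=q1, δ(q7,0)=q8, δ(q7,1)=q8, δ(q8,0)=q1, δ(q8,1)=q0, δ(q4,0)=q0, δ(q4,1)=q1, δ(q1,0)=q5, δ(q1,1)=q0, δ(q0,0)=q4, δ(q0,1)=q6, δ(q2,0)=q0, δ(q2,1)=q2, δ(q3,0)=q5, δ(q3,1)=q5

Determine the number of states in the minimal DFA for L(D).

6

First remove the unreachable states {q2,q3}; 7 states remain.
Start with accepting vs non-accepting: {q0,q5,q7} | {q1,q4,q6,q8}.
Refine {q1,q4,q6,q8} on symbol 0: members go to different blocks, giving {q1,q4,q6} and {q8}.
On input 0, block {q0,q5,q7} splits into {q5,q7} and {q0}.
On input 0, block {q1,q4,q6} splits into {q1,q6} and {q4}.
On input 1, block {q1,q6} splits into {q1} and {q6}.
Stable partition: {q5,q7} | {q1} | {q8} | {q0} | {q4} | {q6} — 6 equivalence classes.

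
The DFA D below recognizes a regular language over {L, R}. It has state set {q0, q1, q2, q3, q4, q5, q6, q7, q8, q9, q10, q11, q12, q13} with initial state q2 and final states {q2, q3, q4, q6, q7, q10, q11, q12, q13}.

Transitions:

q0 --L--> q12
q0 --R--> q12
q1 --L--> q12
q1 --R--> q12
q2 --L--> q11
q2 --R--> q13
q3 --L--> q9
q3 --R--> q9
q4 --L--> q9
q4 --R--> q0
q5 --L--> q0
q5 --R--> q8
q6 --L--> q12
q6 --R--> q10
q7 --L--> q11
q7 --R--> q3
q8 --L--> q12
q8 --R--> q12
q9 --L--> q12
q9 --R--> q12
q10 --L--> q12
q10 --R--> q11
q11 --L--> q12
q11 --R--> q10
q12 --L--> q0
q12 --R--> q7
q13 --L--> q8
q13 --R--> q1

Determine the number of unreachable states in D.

3

No path from q2 leads to q4, q5, q6; the other 11 states are all reachable.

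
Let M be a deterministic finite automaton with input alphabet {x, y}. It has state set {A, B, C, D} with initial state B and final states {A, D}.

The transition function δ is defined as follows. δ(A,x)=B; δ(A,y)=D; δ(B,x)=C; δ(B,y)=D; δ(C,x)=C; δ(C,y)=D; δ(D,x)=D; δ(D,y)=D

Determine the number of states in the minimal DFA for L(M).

States {A} cannot be reached from the start state, so discard them.
Start with accepting vs non-accepting: {D} | {B,C}.
The partition is now stable with 2 blocks: {D} | {B,C}.

2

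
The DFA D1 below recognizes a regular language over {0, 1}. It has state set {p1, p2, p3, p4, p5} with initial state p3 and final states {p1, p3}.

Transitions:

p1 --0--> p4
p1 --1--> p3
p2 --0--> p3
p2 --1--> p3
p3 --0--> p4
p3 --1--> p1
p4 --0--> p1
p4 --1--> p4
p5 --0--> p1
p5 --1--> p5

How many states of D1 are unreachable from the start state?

Starting at p3 and following transitions, the reachable set is {p1, p3, p4}. That leaves p2, p5 unreachable — 2 in total.

2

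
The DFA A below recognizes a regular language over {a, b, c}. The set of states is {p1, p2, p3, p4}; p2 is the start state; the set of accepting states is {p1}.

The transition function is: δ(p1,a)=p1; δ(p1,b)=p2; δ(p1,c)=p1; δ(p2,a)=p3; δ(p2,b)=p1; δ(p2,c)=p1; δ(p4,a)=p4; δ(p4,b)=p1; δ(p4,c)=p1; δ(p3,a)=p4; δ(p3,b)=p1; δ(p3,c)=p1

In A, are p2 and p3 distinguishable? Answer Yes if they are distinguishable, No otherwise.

No

P0 = {p1} | {p2,p3,p4}.
The partition is now stable with 2 blocks: {p1} | {p2,p3,p4}.
p2 and p3 lie in the same block of the stable partition, so they are equivalent — no string distinguishes them.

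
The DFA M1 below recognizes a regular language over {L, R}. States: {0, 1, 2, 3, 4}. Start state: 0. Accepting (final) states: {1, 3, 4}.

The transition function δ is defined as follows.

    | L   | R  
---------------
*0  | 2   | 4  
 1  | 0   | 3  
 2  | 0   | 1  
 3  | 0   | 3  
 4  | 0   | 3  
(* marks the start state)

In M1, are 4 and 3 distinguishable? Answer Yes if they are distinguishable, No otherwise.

All states are reachable from the start state.
P0 = {1,3,4} | {0,2}.
Stable partition: {1,3,4} | {0,2} — 2 equivalence classes.
4 and 3 lie in the same block of the stable partition, so they are equivalent — no string distinguishes them.

No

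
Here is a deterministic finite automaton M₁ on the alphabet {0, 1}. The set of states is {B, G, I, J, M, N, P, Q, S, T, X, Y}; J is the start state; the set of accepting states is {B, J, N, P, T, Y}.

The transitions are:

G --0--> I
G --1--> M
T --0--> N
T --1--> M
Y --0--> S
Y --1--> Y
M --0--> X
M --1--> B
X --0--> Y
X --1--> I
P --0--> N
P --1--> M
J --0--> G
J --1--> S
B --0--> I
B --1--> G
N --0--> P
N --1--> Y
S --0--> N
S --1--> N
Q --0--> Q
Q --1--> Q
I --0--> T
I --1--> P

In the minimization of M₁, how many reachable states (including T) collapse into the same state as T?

Reachable states from the start: {B,G,I,J,M,N,P,S,T,X,Y}. Unreachable: {Q} — drop them.
Start with accepting vs non-accepting: {B,J,N,P,T,Y} | {G,I,M,S,X}.
Refine {B,J,N,P,T,Y} on symbol 0: members go to different blocks, giving {B,J,Y} and {N,P,T}.
On input 1, block {B,J,Y} splits into {B,J} and {Y}.
Split {G,I,M,S,X} by δ(·,0) → {G,M} and {I,S} and {X}.
On input 0, block {B,J} splits into {B} and {J}.
Refine {G,M} on symbol 0: members go to different blocks, giving {M} and {G}.
On input 1, block {N,P,T} splits into {P,T} and {N}.
Split {I,S} by δ(·,0) → {S} and {I}.
The partition is now stable with 10 blocks: {B} | {M} | {P,T} | {Y} | {S} | {X} | {J} | {G} | {N} | {I}.
State T belongs to the block {P,T}, which has 2 states.

2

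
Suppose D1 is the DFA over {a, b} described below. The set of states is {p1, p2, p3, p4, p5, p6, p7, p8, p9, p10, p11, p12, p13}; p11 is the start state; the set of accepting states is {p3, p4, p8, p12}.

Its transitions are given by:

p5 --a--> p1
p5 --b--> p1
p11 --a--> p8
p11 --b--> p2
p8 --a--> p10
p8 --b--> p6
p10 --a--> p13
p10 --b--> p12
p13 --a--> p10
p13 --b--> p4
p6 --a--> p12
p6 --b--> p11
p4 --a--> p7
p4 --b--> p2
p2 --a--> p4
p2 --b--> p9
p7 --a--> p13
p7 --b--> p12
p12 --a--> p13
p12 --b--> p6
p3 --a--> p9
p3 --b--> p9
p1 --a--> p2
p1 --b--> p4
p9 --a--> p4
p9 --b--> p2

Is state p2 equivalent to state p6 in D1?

Yes

States {p1,p3,p5} cannot be reached from the start state, so discard them.
Initial partition by acceptance: {p4,p8,p12} | {p2,p6,p7,p9,p10,p11,p13}.
Refine {p2,p6,p7,p9,p10,p11,p13} on symbol a: members go to different blocks, giving {p2,p6,p9,p11} and {p7,p10,p13}.
The partition is now stable with 3 blocks: {p4,p8,p12} | {p2,p6,p9,p11} | {p7,p10,p13}.
p2 and p6 lie in the same block of the stable partition, so they are equivalent — no string distinguishes them.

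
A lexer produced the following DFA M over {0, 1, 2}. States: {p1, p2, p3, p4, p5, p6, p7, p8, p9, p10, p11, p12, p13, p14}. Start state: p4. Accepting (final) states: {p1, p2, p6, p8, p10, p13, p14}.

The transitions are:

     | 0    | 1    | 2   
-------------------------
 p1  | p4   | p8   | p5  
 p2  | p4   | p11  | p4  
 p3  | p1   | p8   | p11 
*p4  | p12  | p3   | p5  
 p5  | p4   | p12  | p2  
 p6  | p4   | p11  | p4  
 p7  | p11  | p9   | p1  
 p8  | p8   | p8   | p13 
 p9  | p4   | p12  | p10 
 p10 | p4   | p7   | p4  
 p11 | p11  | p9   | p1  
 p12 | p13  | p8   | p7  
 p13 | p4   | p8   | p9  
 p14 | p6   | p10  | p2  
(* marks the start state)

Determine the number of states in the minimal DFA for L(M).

7

States {p6,p14} cannot be reached from the start state, so discard them.
Start with accepting vs non-accepting: {p1,p2,p8,p10,p13} | {p3,p4,p5,p7,p9,p11,p12}.
Split {p1,p2,p8,p10,p13} by δ(·,0) → {p1,p2,p10,p13} and {p8}.
On input 1, block {p1,p2,p10,p13} splits into {p1,p13} and {p2,p10}.
Refine {p3,p4,p5,p7,p9,p11,p12} on symbol 0: members go to different blocks, giving {p4,p5,p7,p9,p11} and {p3,p12}.
On input 0, block {p4,p5,p7,p9,p11} splits into {p5,p7,p9,p11} and {p4}.
Refine {p5,p7,p9,p11} on symbol 0: members go to different blocks, giving {p5,p9} and {p7,p11}.
Stable partition: {p1,p13} | {p5,p9} | {p8} | {p2,p10} | {p3,p12} | {p4} | {p7,p11} — 7 equivalence classes.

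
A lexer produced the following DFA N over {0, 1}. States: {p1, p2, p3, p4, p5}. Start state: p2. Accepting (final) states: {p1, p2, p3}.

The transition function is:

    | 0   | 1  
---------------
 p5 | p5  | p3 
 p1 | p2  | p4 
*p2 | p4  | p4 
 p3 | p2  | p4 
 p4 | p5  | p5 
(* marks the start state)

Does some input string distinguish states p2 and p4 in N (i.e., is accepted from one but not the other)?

Reachable states from the start: {p2,p3,p4,p5}. Unreachable: {p1} — drop them.
Initial partition by acceptance: {p2,p3} | {p4,p5}.
Refine {p2,p3} on symbol 0: members go to different blocks, giving {p2} and {p3}.
Split {p4,p5} by δ(·,1) → {p4} and {p5}.
The partition is now stable with 4 blocks: {p2} | {p4} | {p3} | {p5}.
p2 and p4 end up in different blocks, so they are distinguishable. For instance, the string 'ε' is accepted from only p2.

Yes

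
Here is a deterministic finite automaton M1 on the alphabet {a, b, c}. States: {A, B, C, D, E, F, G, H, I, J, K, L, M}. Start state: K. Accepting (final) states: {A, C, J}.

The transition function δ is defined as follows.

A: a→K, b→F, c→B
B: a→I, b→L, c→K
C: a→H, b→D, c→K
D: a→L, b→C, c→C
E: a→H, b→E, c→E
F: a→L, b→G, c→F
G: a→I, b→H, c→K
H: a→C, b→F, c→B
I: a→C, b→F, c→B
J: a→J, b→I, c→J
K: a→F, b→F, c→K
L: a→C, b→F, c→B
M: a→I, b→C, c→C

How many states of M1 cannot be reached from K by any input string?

BFS from K reaches {B, C, D, F, G, H, I, K, L}; the 4 state(s) A, E, J, M are never visited.

4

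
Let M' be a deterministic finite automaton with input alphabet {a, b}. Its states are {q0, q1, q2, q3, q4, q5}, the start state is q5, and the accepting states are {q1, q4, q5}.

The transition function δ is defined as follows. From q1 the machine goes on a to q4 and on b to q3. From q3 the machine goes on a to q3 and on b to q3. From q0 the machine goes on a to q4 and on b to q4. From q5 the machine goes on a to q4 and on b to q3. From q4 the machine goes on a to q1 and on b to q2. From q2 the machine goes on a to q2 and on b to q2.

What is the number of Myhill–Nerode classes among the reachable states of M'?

2

States {q0} cannot be reached from the start state, so discard them.
Initial partition by acceptance: {q1,q4,q5} | {q2,q3}.
Stable partition: {q1,q4,q5} | {q2,q3} — 2 equivalence classes.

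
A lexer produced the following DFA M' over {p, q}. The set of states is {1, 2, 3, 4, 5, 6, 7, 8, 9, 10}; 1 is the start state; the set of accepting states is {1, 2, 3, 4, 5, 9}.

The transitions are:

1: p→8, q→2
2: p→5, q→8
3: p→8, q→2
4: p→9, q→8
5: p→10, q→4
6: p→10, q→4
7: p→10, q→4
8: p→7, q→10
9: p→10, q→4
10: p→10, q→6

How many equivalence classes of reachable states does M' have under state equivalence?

Reachable states from the start: {1,2,4,5,6,7,8,9,10}. Unreachable: {3} — drop them.
Initial partition by acceptance: {1,2,4,5,9} | {6,7,8,10}.
On input p, block {1,2,4,5,9} splits into {1,5,9} and {2,4}.
Split {6,7,8,10} by δ(·,q) → {6,7} and {8,10}.
Split {8,10} by δ(·,p) → {8} and {10}.
On input p, block {1,5,9} splits into {5,9} and {1}.
The partition is now stable with 6 blocks: {5,9} | {6,7} | {2,4} | {8} | {10} | {1}.

6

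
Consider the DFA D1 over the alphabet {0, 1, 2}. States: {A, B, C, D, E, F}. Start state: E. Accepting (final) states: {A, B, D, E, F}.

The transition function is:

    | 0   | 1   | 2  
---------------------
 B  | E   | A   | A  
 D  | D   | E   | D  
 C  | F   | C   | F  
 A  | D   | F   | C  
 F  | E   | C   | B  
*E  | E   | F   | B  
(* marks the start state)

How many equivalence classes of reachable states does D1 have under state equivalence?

Initial partition by acceptance: {A,B,D,E,F} | {C}.
Split {A,B,D,E,F} by δ(·,1) → {A,B,D,E} and {F}.
On input 1, block {A,B,D,E} splits into {A,E} and {B,D}.
Refine {A,E} on symbol 0: members go to different blocks, giving {A} and {E}.
Refine {B,D} on symbol 0: members go to different blocks, giving {B} and {D}.
The partition is now stable with 6 blocks: {A} | {C} | {F} | {B} | {E} | {D}.

6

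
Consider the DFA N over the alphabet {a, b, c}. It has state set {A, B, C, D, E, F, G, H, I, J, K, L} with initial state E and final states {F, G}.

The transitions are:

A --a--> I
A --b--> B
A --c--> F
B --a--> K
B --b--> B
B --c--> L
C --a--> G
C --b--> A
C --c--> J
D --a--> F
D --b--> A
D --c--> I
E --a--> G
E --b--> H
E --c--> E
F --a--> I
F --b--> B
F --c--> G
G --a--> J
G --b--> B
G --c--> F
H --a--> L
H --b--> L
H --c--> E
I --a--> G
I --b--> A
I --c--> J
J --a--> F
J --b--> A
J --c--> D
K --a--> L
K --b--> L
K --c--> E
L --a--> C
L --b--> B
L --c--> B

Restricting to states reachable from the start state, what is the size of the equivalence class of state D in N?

All states are reachable from the start state.
P0 = {F,G} | {A,B,C,D,E,H,I,J,K,L}.
Split {A,B,C,D,E,H,I,J,K,L} by δ(·,a) → {A,B,H,K,L} and {C,D,E,I,J}.
Split {A,B,H,K,L} by δ(·,a) → {B,H,K} and {A,L}.
Refine {B,H,K} on symbol a: members go to different blocks, giving {H,K} and {B}.
Split {C,D,E,I,J} by δ(·,b) → {C,D,I,J} and {E}.
Refine {A,L} on symbol c: members go to different blocks, giving {A} and {L}.
No further refinement is possible. Final partition (7 blocks): {F,G} | {H,K} | {C,D,I,J} | {A} | {B} | {E} | {L}.
The equivalence class containing D is {C,D,I,J}, of size 4.

4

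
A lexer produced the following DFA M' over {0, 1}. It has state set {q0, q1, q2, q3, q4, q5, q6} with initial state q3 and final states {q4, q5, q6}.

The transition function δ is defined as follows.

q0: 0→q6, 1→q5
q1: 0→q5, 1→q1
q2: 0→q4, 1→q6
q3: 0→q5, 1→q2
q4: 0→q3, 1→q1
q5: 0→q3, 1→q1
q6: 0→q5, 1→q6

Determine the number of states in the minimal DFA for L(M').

First remove the unreachable states {q0}; 6 states remain.
Initial partition by acceptance: {q4,q5,q6} | {q1,q2,q3}.
Refine {q4,q5,q6} on symbol 0: members go to different blocks, giving {q4,q5} and {q6}.
On input 1, block {q1,q2,q3} splits into {q1,q3} and {q2}.
On input 1, block {q1,q3} splits into {q1} and {q3}.
Stable partition: {q4,q5} | {q1} | {q6} | {q2} | {q3} — 5 equivalence classes.

5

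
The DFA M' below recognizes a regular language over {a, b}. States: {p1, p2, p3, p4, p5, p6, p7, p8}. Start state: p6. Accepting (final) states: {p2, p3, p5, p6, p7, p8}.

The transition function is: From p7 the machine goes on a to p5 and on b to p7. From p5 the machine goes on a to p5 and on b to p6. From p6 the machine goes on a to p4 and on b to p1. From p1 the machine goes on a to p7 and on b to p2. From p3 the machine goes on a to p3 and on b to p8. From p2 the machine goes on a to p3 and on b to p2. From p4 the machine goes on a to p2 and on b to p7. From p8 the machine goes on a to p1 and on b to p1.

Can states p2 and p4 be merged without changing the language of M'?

No

All states are reachable from the start state.
P0 = {p2,p3,p5,p6,p7,p8} | {p1,p4}.
Refine {p2,p3,p5,p6,p7,p8} on symbol a: members go to different blocks, giving {p2,p3,p5,p7} and {p6,p8}.
Split {p2,p3,p5,p7} by δ(·,b) → {p2,p7} and {p3,p5}.
Stable partition: {p2,p7} | {p1,p4} | {p6,p8} | {p3,p5} — 4 equivalence classes.
p2 and p4 end up in different blocks, so they are distinguishable. For instance, the string 'ε' is accepted from only p2.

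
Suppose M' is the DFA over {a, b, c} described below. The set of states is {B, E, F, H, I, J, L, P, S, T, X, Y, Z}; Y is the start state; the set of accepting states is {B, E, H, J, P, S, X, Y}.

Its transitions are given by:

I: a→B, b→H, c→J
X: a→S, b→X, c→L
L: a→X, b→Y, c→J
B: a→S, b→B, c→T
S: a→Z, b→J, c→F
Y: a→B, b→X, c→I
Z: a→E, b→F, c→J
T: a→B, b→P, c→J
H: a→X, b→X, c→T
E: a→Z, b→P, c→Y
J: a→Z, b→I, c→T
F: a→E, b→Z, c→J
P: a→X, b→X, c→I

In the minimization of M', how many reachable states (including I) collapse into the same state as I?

3

Every state is reachable, so we keep all 13.
Initial partition by acceptance: {B,E,H,J,P,S,X,Y} | {F,I,L,T,Z}.
On input a, block {B,E,H,J,P,S,X,Y} splits into {B,H,P,X,Y} and {E,J,S}.
Split {B,H,P,X,Y} by δ(·,a) → {H,P,Y} and {B,X}.
Refine {F,I,L,T,Z} on symbol a: members go to different blocks, giving {I,L,T} and {F,Z}.
Split {E,J,S} by δ(·,b) → {S} and {E} and {J}.
No further refinement is possible. Final partition (7 blocks): {H,P,Y} | {I,L,T} | {S} | {B,X} | {F,Z} | {E} | {J}.
The equivalence class containing I is {I,L,T}, of size 3.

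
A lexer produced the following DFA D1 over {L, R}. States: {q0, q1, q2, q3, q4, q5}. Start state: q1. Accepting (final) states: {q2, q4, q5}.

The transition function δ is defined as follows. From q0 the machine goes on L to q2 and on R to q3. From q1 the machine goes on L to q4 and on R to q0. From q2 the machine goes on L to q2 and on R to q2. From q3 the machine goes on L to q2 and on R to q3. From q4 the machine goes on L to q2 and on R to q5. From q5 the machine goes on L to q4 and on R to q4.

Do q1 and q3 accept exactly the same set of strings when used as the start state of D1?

Yes

P0 = {q2,q4,q5} | {q0,q1,q3}.
Stable partition: {q2,q4,q5} | {q0,q1,q3} — 2 equivalence classes.
q1 and q3 lie in the same block of the stable partition, so they are equivalent — no string distinguishes them.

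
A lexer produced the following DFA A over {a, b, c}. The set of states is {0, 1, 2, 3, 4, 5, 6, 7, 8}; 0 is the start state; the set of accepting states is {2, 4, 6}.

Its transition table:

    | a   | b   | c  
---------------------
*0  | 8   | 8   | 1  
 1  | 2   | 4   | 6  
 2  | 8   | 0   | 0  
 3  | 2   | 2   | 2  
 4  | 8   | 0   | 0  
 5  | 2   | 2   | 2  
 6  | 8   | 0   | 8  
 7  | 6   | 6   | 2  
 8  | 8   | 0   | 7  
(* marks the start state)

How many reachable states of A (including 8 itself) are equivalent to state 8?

First remove the unreachable states {3,5}; 7 states remain.
P0 = {2,4,6} | {0,1,7,8}.
Refine {0,1,7,8} on symbol a: members go to different blocks, giving {0,8} and {1,7}.
The partition is now stable with 3 blocks: {2,4,6} | {0,8} | {1,7}.
State 8 belongs to the block {0,8}, which has 2 states.

2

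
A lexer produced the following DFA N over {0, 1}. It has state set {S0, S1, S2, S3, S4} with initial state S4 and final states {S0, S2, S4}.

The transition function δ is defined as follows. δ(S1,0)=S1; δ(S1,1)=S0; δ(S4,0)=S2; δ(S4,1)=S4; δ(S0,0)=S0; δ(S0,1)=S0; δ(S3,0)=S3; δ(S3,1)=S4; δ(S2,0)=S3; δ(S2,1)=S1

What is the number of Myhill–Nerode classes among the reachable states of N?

5

All states are reachable from the start state.
Start with accepting vs non-accepting: {S0,S2,S4} | {S1,S3}.
Split {S0,S2,S4} by δ(·,0) → {S0,S4} and {S2}.
Refine {S0,S4} on symbol 0: members go to different blocks, giving {S0} and {S4}.
Split {S1,S3} by δ(·,1) → {S1} and {S3}.
The partition is now stable with 5 blocks: {S0} | {S1} | {S2} | {S4} | {S3}.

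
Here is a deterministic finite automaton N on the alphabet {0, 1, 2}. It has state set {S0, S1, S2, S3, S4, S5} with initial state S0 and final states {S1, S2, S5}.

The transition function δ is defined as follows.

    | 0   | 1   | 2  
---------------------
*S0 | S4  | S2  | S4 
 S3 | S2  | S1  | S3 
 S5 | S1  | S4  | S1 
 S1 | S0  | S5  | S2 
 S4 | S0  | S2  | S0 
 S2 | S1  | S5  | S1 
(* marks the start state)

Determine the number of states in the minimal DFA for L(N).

States {S3} cannot be reached from the start state, so discard them.
Initial partition by acceptance: {S1,S2,S5} | {S0,S4}.
Refine {S1,S2,S5} on symbol 0: members go to different blocks, giving {S2,S5} and {S1}.
On input 1, block {S2,S5} splits into {S2} and {S5}.
The partition is now stable with 4 blocks: {S2} | {S0,S4} | {S1} | {S5}.

4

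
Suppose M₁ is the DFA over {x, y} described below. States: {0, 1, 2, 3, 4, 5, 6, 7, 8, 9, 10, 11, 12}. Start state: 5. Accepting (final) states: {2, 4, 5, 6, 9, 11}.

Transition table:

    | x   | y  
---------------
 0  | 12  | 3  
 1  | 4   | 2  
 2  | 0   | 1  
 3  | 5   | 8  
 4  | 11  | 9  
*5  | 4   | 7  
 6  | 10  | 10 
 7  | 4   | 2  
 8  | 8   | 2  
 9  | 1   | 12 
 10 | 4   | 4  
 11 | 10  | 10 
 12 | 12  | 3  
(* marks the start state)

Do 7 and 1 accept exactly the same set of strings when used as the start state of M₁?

Reachable states from the start: {0,1,2,3,4,5,7,8,9,10,11,12}. Unreachable: {6} — drop them.
Start with accepting vs non-accepting: {2,4,5,9,11} | {0,1,3,7,8,10,12}.
Refine {2,4,5,9,11} on symbol x: members go to different blocks, giving {2,9,11} and {4,5}.
Split {0,1,3,7,8,10,12} by δ(·,x) → {1,3,7,10} and {0,8,12}.
On input x, block {2,9,11} splits into {9,11} and {2}.
On input y, block {9,11} splits into {9} and {11}.
Split {1,3,7,10} by δ(·,y) → {1,7} and {3} and {10}.
Split {4,5} by δ(·,x) → {4} and {5}.
On input y, block {0,8,12} splits into {0,12} and {8}.
No further refinement is possible. Final partition (10 blocks): {9} | {1,7} | {4} | {0,12} | {2} | {11} | {3} | {10} | {5} | {8}.
7 and 1 lie in the same block of the stable partition, so they are equivalent — no string distinguishes them.

Yes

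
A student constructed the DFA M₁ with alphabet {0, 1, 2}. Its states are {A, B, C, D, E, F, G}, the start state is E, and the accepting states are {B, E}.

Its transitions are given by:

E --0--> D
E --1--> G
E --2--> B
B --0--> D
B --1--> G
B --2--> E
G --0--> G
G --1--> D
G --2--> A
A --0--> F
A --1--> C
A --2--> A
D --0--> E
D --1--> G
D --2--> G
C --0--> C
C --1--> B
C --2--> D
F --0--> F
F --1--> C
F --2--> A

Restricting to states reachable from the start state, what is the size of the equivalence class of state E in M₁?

All states are reachable from the start state.
P0 = {B,E} | {A,C,D,F,G}.
On input 0, block {A,C,D,F,G} splits into {A,C,F,G} and {D}.
Refine {A,C,F,G} on symbol 1: members go to different blocks, giving {A,F} and {C} and {G}.
The partition is now stable with 5 blocks: {B,E} | {A,F} | {D} | {C} | {G}.
The equivalence class containing E is {B,E}, of size 2.

2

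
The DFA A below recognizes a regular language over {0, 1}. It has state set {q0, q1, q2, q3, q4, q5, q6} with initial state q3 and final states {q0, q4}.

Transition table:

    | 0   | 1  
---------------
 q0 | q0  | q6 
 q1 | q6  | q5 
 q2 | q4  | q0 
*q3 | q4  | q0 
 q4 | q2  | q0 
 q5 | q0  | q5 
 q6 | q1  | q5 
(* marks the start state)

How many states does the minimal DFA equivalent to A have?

5

All states are reachable from the start state.
P0 = {q0,q4} | {q1,q2,q3,q5,q6}.
On input 0, block {q0,q4} splits into {q0} and {q4}.
On input 0, block {q1,q2,q3,q5,q6} splits into {q1,q6} and {q2,q3} and {q5}.
Stable partition: {q0} | {q1,q6} | {q4} | {q2,q3} | {q5} — 5 equivalence classes.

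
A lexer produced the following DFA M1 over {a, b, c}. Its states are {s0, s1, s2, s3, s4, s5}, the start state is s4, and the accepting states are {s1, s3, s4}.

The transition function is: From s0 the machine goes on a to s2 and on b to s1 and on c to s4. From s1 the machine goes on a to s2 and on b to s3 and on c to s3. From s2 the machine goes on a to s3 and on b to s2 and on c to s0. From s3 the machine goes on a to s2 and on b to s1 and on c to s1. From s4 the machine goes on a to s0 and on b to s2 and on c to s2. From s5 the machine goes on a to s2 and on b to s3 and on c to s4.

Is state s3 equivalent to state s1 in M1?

States {s5} cannot be reached from the start state, so discard them.
Initial partition by acceptance: {s1,s3,s4} | {s0,s2}.
On input b, block {s1,s3,s4} splits into {s1,s3} and {s4}.
On input a, block {s0,s2} splits into {s0} and {s2}.
The partition is now stable with 4 blocks: {s1,s3} | {s0} | {s4} | {s2}.
s3 and s1 lie in the same block of the stable partition, so they are equivalent — no string distinguishes them.

Yes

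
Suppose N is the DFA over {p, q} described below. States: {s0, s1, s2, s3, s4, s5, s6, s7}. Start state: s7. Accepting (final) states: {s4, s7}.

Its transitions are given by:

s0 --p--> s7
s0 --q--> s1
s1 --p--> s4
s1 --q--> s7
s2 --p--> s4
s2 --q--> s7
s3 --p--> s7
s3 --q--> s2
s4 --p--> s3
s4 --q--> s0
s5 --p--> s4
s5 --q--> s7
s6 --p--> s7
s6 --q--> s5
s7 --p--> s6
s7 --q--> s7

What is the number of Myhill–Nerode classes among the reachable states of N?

4

Every state is reachable, so we keep all 8.
Initial partition by acceptance: {s4,s7} | {s0,s1,s2,s3,s5,s6}.
On input q, block {s4,s7} splits into {s4} and {s7}.
On input p, block {s0,s1,s2,s3,s5,s6} splits into {s0,s3,s6} and {s1,s2,s5}.
The partition is now stable with 4 blocks: {s4} | {s0,s3,s6} | {s7} | {s1,s2,s5}.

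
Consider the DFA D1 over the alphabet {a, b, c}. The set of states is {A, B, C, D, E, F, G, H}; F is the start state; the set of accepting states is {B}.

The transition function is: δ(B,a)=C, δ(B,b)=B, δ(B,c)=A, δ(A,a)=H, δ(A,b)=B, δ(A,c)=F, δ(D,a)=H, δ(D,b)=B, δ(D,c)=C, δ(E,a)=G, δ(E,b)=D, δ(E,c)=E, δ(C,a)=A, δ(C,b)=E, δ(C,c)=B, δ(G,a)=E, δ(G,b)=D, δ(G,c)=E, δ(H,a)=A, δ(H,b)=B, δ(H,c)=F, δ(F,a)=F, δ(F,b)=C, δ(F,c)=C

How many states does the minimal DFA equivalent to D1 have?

All states are reachable from the start state.
P0 = {B} | {A,C,D,E,F,G,H}.
Refine {A,C,D,E,F,G,H} on symbol b: members go to different blocks, giving {C,E,F,G} and {A,D,H}.
Refine {C,E,F,G} on symbol a: members go to different blocks, giving {E,F,G} and {C}.
Refine {E,F,G} on symbol b: members go to different blocks, giving {E,G} and {F}.
On input c, block {A,D,H} splits into {A,H} and {D}.
Stable partition: {B} | {E,G} | {A,H} | {C} | {F} | {D} — 6 equivalence classes.

6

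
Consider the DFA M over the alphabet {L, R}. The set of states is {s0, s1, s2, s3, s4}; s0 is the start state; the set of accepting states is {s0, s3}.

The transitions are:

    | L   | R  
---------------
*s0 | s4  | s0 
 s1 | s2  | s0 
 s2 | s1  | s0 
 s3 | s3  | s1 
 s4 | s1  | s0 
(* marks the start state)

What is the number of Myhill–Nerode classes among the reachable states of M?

States {s3} cannot be reached from the start state, so discard them.
Initial partition by acceptance: {s0} | {s1,s2,s4}.
Stable partition: {s0} | {s1,s2,s4} — 2 equivalence classes.

2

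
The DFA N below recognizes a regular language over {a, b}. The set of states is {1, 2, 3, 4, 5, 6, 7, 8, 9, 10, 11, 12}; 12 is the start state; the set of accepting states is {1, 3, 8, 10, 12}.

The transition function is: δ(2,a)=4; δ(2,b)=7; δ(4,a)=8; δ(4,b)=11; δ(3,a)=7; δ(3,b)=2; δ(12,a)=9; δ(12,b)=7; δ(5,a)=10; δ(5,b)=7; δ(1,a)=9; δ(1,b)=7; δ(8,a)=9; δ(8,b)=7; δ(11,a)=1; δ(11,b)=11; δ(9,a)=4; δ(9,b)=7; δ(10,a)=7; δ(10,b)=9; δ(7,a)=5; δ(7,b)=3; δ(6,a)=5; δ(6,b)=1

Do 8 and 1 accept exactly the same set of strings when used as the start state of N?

Yes

First remove the unreachable states {6}; 11 states remain.
P0 = {1,3,8,10,12} | {2,4,5,7,9,11}.
Split {2,4,5,7,9,11} by δ(·,a) → {2,7,9} and {4,5,11}.
Split {2,7,9} by δ(·,b) → {2,9} and {7}.
Refine {1,3,8,10,12} on symbol a: members go to different blocks, giving {1,8,12} and {3,10}.
Split {4,5,11} by δ(·,a) → {4,11} and {5}.
Stable partition: {1,8,12} | {2,9} | {4,11} | {7} | {3,10} | {5} — 6 equivalence classes.
8 and 1 lie in the same block of the stable partition, so they are equivalent — no string distinguishes them.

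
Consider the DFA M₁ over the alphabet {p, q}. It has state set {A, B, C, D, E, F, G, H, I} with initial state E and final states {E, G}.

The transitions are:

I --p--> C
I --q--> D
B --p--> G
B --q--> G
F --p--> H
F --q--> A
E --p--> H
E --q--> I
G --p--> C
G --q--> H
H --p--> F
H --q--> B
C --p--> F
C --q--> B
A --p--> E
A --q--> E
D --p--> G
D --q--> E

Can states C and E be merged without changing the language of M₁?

No

All states are reachable from the start state.
Start with accepting vs non-accepting: {E,G} | {A,B,C,D,F,H,I}.
On input p, block {A,B,C,D,F,H,I} splits into {C,F,H,I} and {A,B,D}.
The partition is now stable with 3 blocks: {E,G} | {C,F,H,I} | {A,B,D}.
C and E end up in different blocks, so they are distinguishable. For instance, the string 'ε' is accepted from only E.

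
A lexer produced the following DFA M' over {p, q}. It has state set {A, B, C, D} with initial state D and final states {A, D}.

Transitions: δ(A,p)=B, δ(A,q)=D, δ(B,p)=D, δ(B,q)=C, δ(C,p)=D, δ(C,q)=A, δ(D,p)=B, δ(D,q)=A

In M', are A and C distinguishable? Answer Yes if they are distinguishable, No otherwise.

Yes

All states are reachable from the start state.
Initial partition by acceptance: {A,D} | {B,C}.
On input q, block {B,C} splits into {B} and {C}.
Stable partition: {A,D} | {B} | {C} — 3 equivalence classes.
A and C end up in different blocks, so they are distinguishable. For instance, the string 'ε' is accepted from only A.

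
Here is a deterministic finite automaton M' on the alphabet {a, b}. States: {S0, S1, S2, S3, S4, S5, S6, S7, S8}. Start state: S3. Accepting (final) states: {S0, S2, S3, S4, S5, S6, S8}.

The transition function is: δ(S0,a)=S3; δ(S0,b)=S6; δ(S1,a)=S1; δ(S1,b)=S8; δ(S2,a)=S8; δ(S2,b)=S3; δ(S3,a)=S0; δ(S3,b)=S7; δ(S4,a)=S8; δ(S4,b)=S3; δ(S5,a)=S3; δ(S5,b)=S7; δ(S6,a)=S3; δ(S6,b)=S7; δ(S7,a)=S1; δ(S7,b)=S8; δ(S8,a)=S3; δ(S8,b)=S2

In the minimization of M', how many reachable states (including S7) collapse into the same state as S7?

First remove the unreachable states {S4,S5}; 7 states remain.
P0 = {S0,S2,S3,S6,S8} | {S1,S7}.
On input b, block {S0,S2,S3,S6,S8} splits into {S0,S2,S8} and {S3,S6}.
On input a, block {S0,S2,S8} splits into {S0,S8} and {S2}.
Refine {S0,S8} on symbol b: members go to different blocks, giving {S0} and {S8}.
Split {S3,S6} by δ(·,a) → {S3} and {S6}.
The partition is now stable with 6 blocks: {S0} | {S1,S7} | {S3} | {S2} | {S8} | {S6}.
State S7 belongs to the block {S1,S7}, which has 2 states.

2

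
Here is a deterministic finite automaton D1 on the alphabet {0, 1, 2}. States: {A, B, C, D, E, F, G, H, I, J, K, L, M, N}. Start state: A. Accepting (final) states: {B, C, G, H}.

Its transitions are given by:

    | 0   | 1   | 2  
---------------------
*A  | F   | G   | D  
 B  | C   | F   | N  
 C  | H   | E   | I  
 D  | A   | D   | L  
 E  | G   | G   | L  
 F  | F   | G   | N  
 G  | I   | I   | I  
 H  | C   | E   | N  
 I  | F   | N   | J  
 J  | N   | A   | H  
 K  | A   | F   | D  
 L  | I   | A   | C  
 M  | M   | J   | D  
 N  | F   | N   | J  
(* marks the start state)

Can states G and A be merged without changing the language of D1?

No

Reachable states from the start: {A,C,D,E,F,G,H,I,J,L,N}. Unreachable: {B,K,M} — drop them.
Start with accepting vs non-accepting: {C,G,H} | {A,D,E,F,I,J,L,N}.
On input 0, block {C,G,H} splits into {C,H} and {G}.
Refine {A,D,E,F,I,J,L,N} on symbol 0: members go to different blocks, giving {A,D,F,I,J,L,N} and {E}.
On input 1, block {A,D,F,I,J,L,N} splits into {D,I,J,L,N} and {A,F}.
Refine {D,I,J,L,N} on symbol 0: members go to different blocks, giving {D,I,N} and {J,L}.
No further refinement is possible. Final partition (6 blocks): {C,H} | {D,I,N} | {G} | {E} | {A,F} | {J,L}.
G and A end up in different blocks, so they are distinguishable. For instance, the string 'ε' is accepted from only G.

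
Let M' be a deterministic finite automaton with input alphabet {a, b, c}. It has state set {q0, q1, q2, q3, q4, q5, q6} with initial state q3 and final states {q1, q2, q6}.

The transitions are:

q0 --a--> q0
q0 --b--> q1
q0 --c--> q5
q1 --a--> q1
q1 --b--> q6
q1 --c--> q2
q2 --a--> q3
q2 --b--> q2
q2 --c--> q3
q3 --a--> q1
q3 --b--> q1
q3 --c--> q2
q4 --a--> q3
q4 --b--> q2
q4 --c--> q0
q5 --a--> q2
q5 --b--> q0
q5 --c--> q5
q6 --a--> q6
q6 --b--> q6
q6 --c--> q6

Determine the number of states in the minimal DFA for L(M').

Reachable states from the start: {q1,q2,q3,q6}. Unreachable: {q0,q4,q5} — drop them.
Start with accepting vs non-accepting: {q1,q2,q6} | {q3}.
Refine {q1,q2,q6} on symbol a: members go to different blocks, giving {q1,q6} and {q2}.
Split {q1,q6} by δ(·,c) → {q1} and {q6}.
No further refinement is possible. Final partition (4 blocks): {q1} | {q3} | {q2} | {q6}.

4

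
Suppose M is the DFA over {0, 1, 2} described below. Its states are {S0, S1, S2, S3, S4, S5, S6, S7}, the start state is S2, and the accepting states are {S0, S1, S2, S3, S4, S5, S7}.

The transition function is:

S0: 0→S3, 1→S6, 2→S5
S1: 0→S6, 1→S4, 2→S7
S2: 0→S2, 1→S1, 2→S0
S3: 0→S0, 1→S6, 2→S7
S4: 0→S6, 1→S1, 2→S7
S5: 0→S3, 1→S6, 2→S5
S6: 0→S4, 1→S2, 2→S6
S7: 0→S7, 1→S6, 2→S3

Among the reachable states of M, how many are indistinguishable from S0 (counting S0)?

4

Start with accepting vs non-accepting: {S0,S1,S2,S3,S4,S5,S7} | {S6}.
Refine {S0,S1,S2,S3,S4,S5,S7} on symbol 0: members go to different blocks, giving {S0,S2,S3,S5,S7} and {S1,S4}.
Refine {S0,S2,S3,S5,S7} on symbol 1: members go to different blocks, giving {S0,S3,S5,S7} and {S2}.
Stable partition: {S0,S3,S5,S7} | {S6} | {S1,S4} | {S2} — 4 equivalence classes.
State S0 belongs to the block {S0,S3,S5,S7}, which has 4 states.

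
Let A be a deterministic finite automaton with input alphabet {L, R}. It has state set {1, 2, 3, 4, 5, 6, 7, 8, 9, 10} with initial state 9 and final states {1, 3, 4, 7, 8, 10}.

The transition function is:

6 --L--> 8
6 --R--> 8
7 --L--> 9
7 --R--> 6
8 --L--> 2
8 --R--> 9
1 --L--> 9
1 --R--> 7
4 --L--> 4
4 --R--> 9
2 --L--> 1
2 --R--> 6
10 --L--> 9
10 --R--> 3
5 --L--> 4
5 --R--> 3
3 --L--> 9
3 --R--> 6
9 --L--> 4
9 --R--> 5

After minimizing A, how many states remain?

Reachable states from the start: {1,2,3,4,5,6,7,8,9}. Unreachable: {10} — drop them.
Initial partition by acceptance: {1,3,4,7,8} | {2,5,6,9}.
Refine {1,3,4,7,8} on symbol L: members go to different blocks, giving {1,3,7,8} and {4}.
On input R, block {1,3,7,8} splits into {3,7,8} and {1}.
Refine {2,5,6,9} on symbol L: members go to different blocks, giving {5,9} and {2} and {6}.
Refine {3,7,8} on symbol L: members go to different blocks, giving {3,7} and {8}.
Split {5,9} by δ(·,R) → {5} and {9}.
Stable partition: {3,7} | {5} | {4} | {1} | {2} | {6} | {8} | {9} — 8 equivalence classes.

8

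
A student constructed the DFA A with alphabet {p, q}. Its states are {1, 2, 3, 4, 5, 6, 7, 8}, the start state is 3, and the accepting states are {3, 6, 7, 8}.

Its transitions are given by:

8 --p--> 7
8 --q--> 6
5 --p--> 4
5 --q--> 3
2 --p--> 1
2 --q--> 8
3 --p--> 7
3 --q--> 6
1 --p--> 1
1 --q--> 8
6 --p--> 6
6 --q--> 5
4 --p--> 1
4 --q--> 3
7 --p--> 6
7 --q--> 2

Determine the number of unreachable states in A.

0

Exploring from 3, all states are eventually visited, so none are unreachable.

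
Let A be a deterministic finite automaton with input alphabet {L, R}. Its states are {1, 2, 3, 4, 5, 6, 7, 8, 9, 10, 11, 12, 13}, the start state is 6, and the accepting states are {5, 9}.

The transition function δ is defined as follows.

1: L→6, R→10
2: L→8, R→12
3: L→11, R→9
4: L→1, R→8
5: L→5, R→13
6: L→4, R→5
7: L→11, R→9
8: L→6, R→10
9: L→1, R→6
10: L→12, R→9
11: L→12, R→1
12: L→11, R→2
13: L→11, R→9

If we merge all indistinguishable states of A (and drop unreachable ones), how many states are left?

10

States {3,7} cannot be reached from the start state, so discard them.
Initial partition by acceptance: {5,9} | {1,2,4,6,8,10,11,12,13}.
On input L, block {5,9} splits into {5} and {9}.
On input R, block {1,2,4,6,8,10,11,12,13} splits into {1,2,4,8,11,12} and {10,13} and {6}.
Refine {1,2,4,8,11,12} on symbol L: members go to different blocks, giving {2,4,11,12} and {1,8}.
On input L, block {2,4,11,12} splits into {2,4} and {11,12}.
Split {2,4} by δ(·,R) → {2} and {4}.
Refine {11,12} on symbol R: members go to different blocks, giving {11} and {12}.
Refine {10,13} on symbol L: members go to different blocks, giving {10} and {13}.
No further refinement is possible. Final partition (10 blocks): {5} | {2} | {9} | {10} | {6} | {1,8} | {11} | {4} | {12} | {13}.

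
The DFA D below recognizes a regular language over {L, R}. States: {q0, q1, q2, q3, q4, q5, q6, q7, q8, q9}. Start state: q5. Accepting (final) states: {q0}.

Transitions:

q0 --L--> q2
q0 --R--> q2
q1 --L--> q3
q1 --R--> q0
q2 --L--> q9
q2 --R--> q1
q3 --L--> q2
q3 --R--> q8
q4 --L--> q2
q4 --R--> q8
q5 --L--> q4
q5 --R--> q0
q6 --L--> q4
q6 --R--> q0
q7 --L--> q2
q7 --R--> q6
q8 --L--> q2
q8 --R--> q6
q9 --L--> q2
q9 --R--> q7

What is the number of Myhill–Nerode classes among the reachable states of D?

5

P0 = {q0} | {q1,q2,q3,q4,q5,q6,q7,q8,q9}.
On input R, block {q1,q2,q3,q4,q5,q6,q7,q8,q9} splits into {q2,q3,q4,q7,q8,q9} and {q1,q5,q6}.
Split {q2,q3,q4,q7,q8,q9} by δ(·,R) → {q2,q7,q8} and {q3,q4,q9}.
Split {q2,q7,q8} by δ(·,L) → {q7,q8} and {q2}.
The partition is now stable with 5 blocks: {q0} | {q7,q8} | {q1,q5,q6} | {q3,q4,q9} | {q2}.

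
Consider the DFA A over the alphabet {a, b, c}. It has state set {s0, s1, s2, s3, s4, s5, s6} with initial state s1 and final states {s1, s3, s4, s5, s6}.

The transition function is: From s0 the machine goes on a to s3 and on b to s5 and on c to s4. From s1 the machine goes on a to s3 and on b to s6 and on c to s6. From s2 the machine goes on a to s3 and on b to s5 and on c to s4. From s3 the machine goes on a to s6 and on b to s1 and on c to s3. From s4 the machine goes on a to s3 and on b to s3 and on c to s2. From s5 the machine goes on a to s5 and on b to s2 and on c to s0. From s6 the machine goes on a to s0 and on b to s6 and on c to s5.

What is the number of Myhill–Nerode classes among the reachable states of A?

Initial partition by acceptance: {s1,s3,s4,s5,s6} | {s0,s2}.
Refine {s1,s3,s4,s5,s6} on symbol a: members go to different blocks, giving {s1,s3,s4,s5} and {s6}.
Refine {s1,s3,s4,s5} on symbol a: members go to different blocks, giving {s1,s4,s5} and {s3}.
On input a, block {s1,s4,s5} splits into {s1,s4} and {s5}.
Refine {s1,s4} on symbol b: members go to different blocks, giving {s1} and {s4}.
The partition is now stable with 6 blocks: {s1} | {s0,s2} | {s6} | {s3} | {s5} | {s4}.

6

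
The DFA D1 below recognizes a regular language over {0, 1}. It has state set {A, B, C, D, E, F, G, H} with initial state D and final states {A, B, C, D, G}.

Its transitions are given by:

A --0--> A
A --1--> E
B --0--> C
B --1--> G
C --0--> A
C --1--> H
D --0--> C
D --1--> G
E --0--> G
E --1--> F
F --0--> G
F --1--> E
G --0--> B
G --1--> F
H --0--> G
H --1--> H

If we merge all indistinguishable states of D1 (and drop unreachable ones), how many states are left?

4

Every state is reachable, so we keep all 8.
Initial partition by acceptance: {A,B,C,D,G} | {E,F,H}.
Refine {A,B,C,D,G} on symbol 1: members go to different blocks, giving {A,C,G} and {B,D}.
Split {A,C,G} by δ(·,0) → {A,C} and {G}.
No further refinement is possible. Final partition (4 blocks): {A,C} | {E,F,H} | {B,D} | {G}.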